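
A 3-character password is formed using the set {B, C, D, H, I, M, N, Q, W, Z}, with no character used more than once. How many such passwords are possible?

720

Choose and order 3 of the 10 symbols: the first character has 10 options, the next 9, then 8.
That product is 10 × 9 × 8 = 720.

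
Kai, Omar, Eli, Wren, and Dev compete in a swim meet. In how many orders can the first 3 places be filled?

This is an ordered selection of 3 from 5: P(5,3).
That gives 5 × 4 × 3 = 60.

60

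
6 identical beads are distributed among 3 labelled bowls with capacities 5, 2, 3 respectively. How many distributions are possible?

11

By stars and bars, unrestricted non-negative solutions to x_1+…+x_3 = 6 number C(6+2,2) = 28.
Subtract solutions that violate a single cap (substitute x_i' = x_i − (cap_i+1)): x_1 ≥ 6 gives C(2,2) = 1; x_2 ≥ 3 gives C(5,2) = 10; x_3 ≥ 4 gives C(4,2) = 6. Together 17.
No two caps can be exceeded simultaneously, so the pair terms are all 0.
By inclusion–exclusion the count is 28 − 17 + 0 = 11.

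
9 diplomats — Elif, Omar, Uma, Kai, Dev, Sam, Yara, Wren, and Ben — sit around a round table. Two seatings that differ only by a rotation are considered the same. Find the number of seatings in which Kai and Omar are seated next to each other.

Treat {Kai, Omar} as one unit (2 internal orders) and seat the resulting 8 units around the table: (7)! circular arrangements.
So 2 × (7)! = 2 × 5040 = 10080.

10080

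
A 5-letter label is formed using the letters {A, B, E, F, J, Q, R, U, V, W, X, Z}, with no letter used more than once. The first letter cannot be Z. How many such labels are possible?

87120

The first letter has 12−1 = 11 choices (anything except Z).
The remaining 4 letters are filled from the other 11 symbols without repetition: 11 × 10 × 9 × 8 = 7920.
Total: 11 × 7920 = 87120.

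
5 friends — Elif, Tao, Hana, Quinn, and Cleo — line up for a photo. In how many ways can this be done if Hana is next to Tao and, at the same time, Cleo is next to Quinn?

Treat {Hana,Tao} as one block (2 orders) and {Cleo,Quinn} as another (2 orders).
That leaves 3 units to arrange: 2 × 2 × 3! = 4 × 6 = 24.

24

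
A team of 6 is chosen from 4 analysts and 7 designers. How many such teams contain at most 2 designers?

21

Split by how many designers are chosen (0 through 2).
Sum: C(7,0)·C(4,6) + C(7,1)·C(4,5) + C(7,2)·C(4,4) = 0 + 0 + 21 = 21.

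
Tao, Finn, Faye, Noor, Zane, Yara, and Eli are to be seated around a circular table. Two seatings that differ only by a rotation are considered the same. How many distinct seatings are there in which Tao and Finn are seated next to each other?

Glue Tao and Finn into a block (2 internal orders). Seating 6 units around a circle gives (5)! arrangements.
So 2 × (5)! = 2 × 120 = 240.

240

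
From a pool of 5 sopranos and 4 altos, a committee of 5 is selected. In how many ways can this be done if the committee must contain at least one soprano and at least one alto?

125

Unrestricted: C(9,5) = 126 ways to pick any 5 of the 9.
Subtract selections that omit an entire group: no sopranos → C(4,5) = 0; no altos → C(5,5) = 1.
Both groups omitted at once is impossible, so 126 − 1 = 125.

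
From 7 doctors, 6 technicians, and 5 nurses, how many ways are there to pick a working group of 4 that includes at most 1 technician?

1815

Split by how many technicians are chosen (0 through 1).
Sum: C(6,0)·C(12,4) + C(6,1)·C(12,3) = 495 + 1320 = 1815.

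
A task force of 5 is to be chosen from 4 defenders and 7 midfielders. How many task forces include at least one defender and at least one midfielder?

With no constraint there are C(11,5) = 462 possible selections.
Subtract selections that omit an entire group: no defenders → C(7,5) = 21; no midfielders → C(4,5) = 0.
Both groups omitted at once is impossible, so 462 − 21 = 441.

441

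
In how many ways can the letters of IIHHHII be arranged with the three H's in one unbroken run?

Treat the 3 copies of H as a single block. The multiset to arrange is then {HHH, I, I, I, I}, 5 items in all.
That gives (5)!/(4!) = 5 arrangements.

5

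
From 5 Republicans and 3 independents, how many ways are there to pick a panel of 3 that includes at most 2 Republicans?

Split by how many Republicans are chosen (0 through 2).
Sum: C(5,0)·C(3,3) + C(5,1)·C(3,2) + C(5,2)·C(3,1) = 1 + 15 + 30 = 46.

46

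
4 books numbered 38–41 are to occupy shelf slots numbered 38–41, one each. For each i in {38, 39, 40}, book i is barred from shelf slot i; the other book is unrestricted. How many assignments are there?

Let Aᵢ (for i ∈ {38, 39, 40}) be the placements that put book i in its forbidden shelf slot. Any j of these fix j positions, leaving (4−j)! ways to fill the rest, and there are C(3,j) ways to pick which j.
By inclusion–exclusion, the number of valid placements is Σ_{j=0}^{3} (−1)^j C(3,j)·(4−j)!.
Computing: 24 − 18 + 6 − 1 = 11.

11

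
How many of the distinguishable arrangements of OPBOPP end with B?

Fix B in the last position and arrange the remaining 5 letters.
Those 5 letters have O appearing twice and P appearing 3 times, giving (5)!/(3!·2!) = 10.

10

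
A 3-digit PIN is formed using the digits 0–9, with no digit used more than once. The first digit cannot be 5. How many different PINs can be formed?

648

The first digit has 10−1 = 9 choices (anything except 5).
The remaining 2 digits are filled from the other 9 symbols without repetition: 9 × 8 = 72.
Total: 9 × 72 = 648.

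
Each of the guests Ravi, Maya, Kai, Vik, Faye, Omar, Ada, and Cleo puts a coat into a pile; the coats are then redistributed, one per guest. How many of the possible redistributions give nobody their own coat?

Let Aᵢ be the assignments in which guest i gets their own coat. We want the size of the complement of A₁∪…∪A_8.
By inclusion–exclusion this is Σ_{j=0}^{8} (−1)^j C(8,j)·(8−j)!.
Computing: 40320 − 40320 + 20160 − 6720 + 1680 − 336 + 56 − 8 + 1 = 14833.

14833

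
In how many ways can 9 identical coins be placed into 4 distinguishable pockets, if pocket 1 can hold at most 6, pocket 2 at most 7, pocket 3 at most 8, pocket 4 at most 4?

170

By stars and bars, unrestricted non-negative solutions to x_1+…+x_4 = 9 number C(9+3,3) = 220.
Subtract solutions that violate a single cap (substitute x_i' = x_i − (cap_i+1)): x_1 ≥ 7 gives C(5,3) = 10; x_2 ≥ 8 gives C(4,3) = 4; x_3 ≥ 9 gives C(3,3) = 1; x_4 ≥ 5 gives C(7,3) = 35. Together 50.
No two caps can be exceeded simultaneously, so the pair terms are all 0.
By inclusion–exclusion the count is 220 − 50 + 0 = 170.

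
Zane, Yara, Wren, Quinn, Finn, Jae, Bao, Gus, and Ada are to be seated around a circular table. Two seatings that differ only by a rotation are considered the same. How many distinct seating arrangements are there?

Seat Zane anywhere (absorbing the rotational symmetry), then permute the other 8: (8)! = 40320.

40320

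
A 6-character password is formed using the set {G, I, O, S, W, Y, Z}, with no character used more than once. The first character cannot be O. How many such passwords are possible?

The first character has 7−1 = 6 choices (anything except O).
The remaining 5 characters are filled from the other 6 symbols without repetition: 6 × 5 × 4 × 3 × 2 = 720.
Total: 6 × 720 = 4320.

4320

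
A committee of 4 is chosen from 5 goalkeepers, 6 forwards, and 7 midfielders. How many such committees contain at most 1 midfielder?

1485

Split by how many midfielders are chosen (0 through 1).
Sum: C(7,0)·C(11,4) + C(7,1)·C(11,3) = 330 + 1155 = 1485.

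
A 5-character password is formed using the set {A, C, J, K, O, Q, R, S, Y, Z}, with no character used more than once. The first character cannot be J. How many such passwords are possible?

27216

The first character has 10−1 = 9 choices (anything except J).
The remaining 4 characters are filled from the other 9 symbols without repetition: 9 × 8 × 7 × 6 = 3024.
Total: 9 × 3024 = 27216.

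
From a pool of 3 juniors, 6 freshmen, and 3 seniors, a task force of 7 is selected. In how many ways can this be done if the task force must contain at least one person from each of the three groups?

Total 7-person selections from all 12: C(12,7) = 792.
Selections missing a whole group: no juniors → C(9,7) = 36; no freshmen → C(6,7) = 0; no seniors → C(9,7) = 36.
Add back selections omitting two groups (i.e. drawn from a single group): C(3,7) + C(6,7) + C(3,7) = 0.
By inclusion–exclusion: 792 − 72 + 0 = 720.

720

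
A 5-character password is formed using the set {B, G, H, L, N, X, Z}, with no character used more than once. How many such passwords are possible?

This is a permutation of 5 out of 7: P(7,5) = 7!/2!.
That product is 7 × 6 × 5 × 4 × 3 = 2520.

2520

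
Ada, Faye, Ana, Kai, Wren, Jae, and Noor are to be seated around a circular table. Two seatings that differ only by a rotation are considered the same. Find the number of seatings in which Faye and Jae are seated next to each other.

240

Glue Faye and Jae into a block (2 internal orders). Seating 6 units around a circle gives (5)! arrangements.
So 2 × (5)! = 2 × 120 = 240.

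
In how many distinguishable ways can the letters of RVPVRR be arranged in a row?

Letter multiplicities in RVPVRR: P×1, R×3, V×2.
So there are 6! / (3!·2!) = 60 distinguishable arrangements.

60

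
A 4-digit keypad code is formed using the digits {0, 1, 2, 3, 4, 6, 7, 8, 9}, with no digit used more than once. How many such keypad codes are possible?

With no repetition, fill the 4 digits in order: 9 choices, then 8, down to 6.
9 × 8 × 7 × 6 = 3024.

3024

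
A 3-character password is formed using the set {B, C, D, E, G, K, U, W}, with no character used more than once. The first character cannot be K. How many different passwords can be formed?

294

The first character has 8−1 = 7 choices (anything except K).
The remaining 2 characters are filled from the other 7 symbols without repetition: 7 × 6 = 42.
Total: 7 × 42 = 294.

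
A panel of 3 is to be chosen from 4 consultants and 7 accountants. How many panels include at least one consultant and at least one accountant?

Unrestricted: C(11,3) = 165 ways to pick any 3 of the 11.
Subtract selections that omit an entire group: no consultants → C(7,3) = 35; no accountants → C(4,3) = 4.
Both groups omitted at once is impossible, so 165 − 39 = 126.

126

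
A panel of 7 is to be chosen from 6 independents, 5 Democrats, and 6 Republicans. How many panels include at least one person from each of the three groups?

17996

Unrestricted: C(17,7) = 19448 ways to pick any 7 of the 17.
Selections missing a whole group: no independents → C(11,7) = 330; no Democrats → C(12,7) = 792; no Republicans → C(11,7) = 330.
Add back selections omitting two groups (i.e. drawn from a single group): C(6,7) + C(5,7) + C(6,7) = 0.
By inclusion–exclusion: 19448 − 1452 + 0 = 17996.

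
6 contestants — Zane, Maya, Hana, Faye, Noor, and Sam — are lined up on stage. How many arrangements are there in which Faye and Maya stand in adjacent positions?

240

Treat {Faye, Maya} as a single unit. There are 5 units to order, and the pair itself can be ordered 2 ways.
That gives 2 × 5! = 2 × 120 = 240.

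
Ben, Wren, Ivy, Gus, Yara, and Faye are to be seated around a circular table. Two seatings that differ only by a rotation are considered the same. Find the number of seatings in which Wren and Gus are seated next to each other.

Treat {Wren, Gus} as one unit (2 internal orders) and seat the resulting 5 units around the table: (4)! circular arrangements.
So 2 × (4)! = 2 × 24 = 48.

48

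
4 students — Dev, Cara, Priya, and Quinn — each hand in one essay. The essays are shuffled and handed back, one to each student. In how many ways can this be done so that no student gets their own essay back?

This is the derangement count D_4: permutations of 4 items with no fixed point.
By inclusion–exclusion this is Σ_{j=0}^{4} (−1)^j C(4,j)·(4−j)!.
Computing: 24 − 24 + 12 − 4 + 1 = 9.

9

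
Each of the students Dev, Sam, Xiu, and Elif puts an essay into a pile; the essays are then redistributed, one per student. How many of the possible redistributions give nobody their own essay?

This is the derangement count D_4: permutations of 4 items with no fixed point.
By inclusion–exclusion this is Σ_{j=0}^{4} (−1)^j C(4,j)·(4−j)!.
Computing: 24 − 24 + 12 − 4 + 1 = 9.

9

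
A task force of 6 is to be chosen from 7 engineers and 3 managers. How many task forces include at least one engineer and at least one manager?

203

Unrestricted: C(10,6) = 210 ways to pick any 6 of the 10.
Selections missing a whole group: no engineers → C(3,6) = 0; no managers → C(7,6) = 7.
Both groups omitted at once is impossible, so 210 − 7 = 203.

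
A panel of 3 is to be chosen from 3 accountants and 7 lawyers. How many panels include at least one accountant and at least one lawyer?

Unrestricted: C(10,3) = 120 ways to pick any 3 of the 10.
Subtract selections that omit an entire group: no accountants → C(7,3) = 35; no lawyers → C(3,3) = 1.
Both groups omitted at once is impossible, so 120 − 36 = 84.

84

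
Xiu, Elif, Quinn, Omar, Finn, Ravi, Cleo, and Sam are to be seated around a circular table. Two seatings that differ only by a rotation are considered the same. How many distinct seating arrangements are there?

5040

Around a circle, 8 distinct people have 8!/8 = (7)! = 5040 rotationally distinct seatings.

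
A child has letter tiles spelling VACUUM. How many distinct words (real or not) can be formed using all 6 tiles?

The 6 letters of VACUUM have repeats: U appearing twice.
So there are 6! / (2!) = 360 distinguishable arrangements.

360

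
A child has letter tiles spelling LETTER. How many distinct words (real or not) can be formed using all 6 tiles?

LETTER has 6 letters with E appearing twice and T appearing twice.
So there are 6! / (2!·2!) = 180 distinguishable arrangements.

180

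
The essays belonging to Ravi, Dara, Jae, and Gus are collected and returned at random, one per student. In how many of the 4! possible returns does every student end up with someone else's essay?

9

Count assignments avoiding every fixed point. For any j of the 4 students fixed to their own essay, the other 4−j can be arranged in (4−j)! ways.
By inclusion–exclusion this is Σ_{j=0}^{4} (−1)^j C(4,j)·(4−j)!.
Computing: 24 − 24 + 12 − 4 + 1 = 9.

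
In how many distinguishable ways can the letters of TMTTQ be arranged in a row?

Letter multiplicities in TMTTQ: M×1, Q×1, T×3.
The number of distinct arrangements is 5!/(3!) = 120/6 = 20.

20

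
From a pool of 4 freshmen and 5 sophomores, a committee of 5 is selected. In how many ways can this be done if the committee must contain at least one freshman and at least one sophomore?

With no constraint there are C(9,5) = 126 possible selections.
Subtract selections that omit an entire group: no freshmen → C(5,5) = 1; no sophomores → C(4,5) = 0.
Both groups omitted at once is impossible, so 126 − 1 = 125.

125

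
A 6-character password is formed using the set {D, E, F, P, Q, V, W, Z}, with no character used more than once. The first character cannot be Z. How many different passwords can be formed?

The first character has 8−1 = 7 choices (anything except Z).
The remaining 5 characters are filled from the other 7 symbols without repetition: 7 × 6 × 5 × 4 × 3 = 2520.
Total: 7 × 2520 = 17640.

17640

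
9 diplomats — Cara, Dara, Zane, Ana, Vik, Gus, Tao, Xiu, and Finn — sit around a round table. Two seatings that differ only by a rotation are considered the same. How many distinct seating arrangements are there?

40320

Around a circle, 9 distinct people have 9!/9 = (8)! = 40320 rotationally distinct seatings.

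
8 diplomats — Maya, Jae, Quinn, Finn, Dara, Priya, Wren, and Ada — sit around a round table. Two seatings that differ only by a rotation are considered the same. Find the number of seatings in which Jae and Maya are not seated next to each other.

All circular seatings of 8 people number (7)! = 5040.
Seatings with Jae beside Maya: treat them as a block with 2 internal orders, giving 2 × (6)! = 1440.
Subtracting, 5040 − 1440 = 3600.

3600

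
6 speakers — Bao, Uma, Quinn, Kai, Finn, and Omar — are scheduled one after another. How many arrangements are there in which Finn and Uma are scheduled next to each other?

240

Treat {Finn, Uma} as a single unit. There are 5 units to order, and the pair itself can be ordered 2 ways.
That gives 2 × 5! = 2 × 120 = 240.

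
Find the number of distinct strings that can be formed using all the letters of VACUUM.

The 6 letters of VACUUM have repeats: U appearing twice.
Dividing 6! = 720 by 2! = 2 for the repeated letters gives 360.

360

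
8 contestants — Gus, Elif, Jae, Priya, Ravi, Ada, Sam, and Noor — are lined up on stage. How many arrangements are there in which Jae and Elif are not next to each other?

30240

There are 8! = 40320 arrangements in all. If Jae and Elif are adjacent, merging them into one block gives 2·(7)! = 10080 arrangements.
Complementary counting: 40320 − 10080 = 30240.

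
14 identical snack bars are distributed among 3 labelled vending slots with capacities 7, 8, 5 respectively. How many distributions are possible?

27

Without the upper bounds there are C(16,2) = 120 ways to split 14 among 3 vending slots.
Subtract solutions that violate a single cap (substitute x_i' = x_i − (cap_i+1)): x_1 ≥ 8 gives C(8,2) = 28; x_2 ≥ 9 gives C(7,2) = 21; x_3 ≥ 6 gives C(10,2) = 45. Together 94.
Add back pairs where two caps are both exceeded: 0 + 1 + 0 = 1.
By inclusion–exclusion the count is 120 − 94 + 1 = 27.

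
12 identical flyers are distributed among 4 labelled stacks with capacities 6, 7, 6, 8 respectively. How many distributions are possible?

288

By stars and bars, unrestricted non-negative solutions to x_1+…+x_4 = 12 number C(12+3,3) = 455.
Subtract solutions that violate a single cap (substitute x_i' = x_i − (cap_i+1)): x_1 ≥ 7 gives C(8,3) = 56; x_2 ≥ 8 gives C(7,3) = 35; x_3 ≥ 7 gives C(8,3) = 56; x_4 ≥ 9 gives C(6,3) = 20. Together 167.
No two caps can be exceeded simultaneously, so the pair terms are all 0.
By inclusion–exclusion the count is 455 − 167 + 0 = 288.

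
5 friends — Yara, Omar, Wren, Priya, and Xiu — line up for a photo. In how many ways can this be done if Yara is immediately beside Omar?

48

Glue Yara and Omar into one block (2 internal orders), leaving 4 units to arrange in a row.
That gives 2 × 4! = 2 × 24 = 48.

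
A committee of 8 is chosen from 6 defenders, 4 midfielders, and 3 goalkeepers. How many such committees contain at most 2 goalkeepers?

1035

Split by how many goalkeepers are chosen (0 through 2).
Sum: C(3,0)·C(10,8) + C(3,1)·C(10,7) + C(3,2)·C(10,6) = 45 + 360 + 630 = 1035.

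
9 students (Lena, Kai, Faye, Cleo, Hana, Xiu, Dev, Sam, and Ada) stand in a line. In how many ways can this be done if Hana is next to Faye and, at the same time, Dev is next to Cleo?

Treat {Hana,Faye} as one block (2 orders) and {Dev,Cleo} as another (2 orders).
That leaves 7 units to arrange: 2 × 2 × 7! = 4 × 5040 = 20160.

20160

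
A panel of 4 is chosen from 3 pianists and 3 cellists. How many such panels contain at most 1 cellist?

Split by how many cellists are chosen (0 through 1).
Sum: C(3,0)·C(3,4) + C(3,1)·C(3,3) = 0 + 3 = 3.

3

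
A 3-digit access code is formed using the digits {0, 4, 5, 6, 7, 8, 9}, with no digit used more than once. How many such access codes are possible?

This is a permutation of 3 out of 7: P(7,3) = 7!/4!.
That product is 7 × 6 × 5 = 210.

210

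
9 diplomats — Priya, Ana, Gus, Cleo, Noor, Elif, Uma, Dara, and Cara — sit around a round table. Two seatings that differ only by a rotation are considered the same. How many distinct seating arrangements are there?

Fix one person's seat to break rotational symmetry; the remaining 8 people can be arranged in (8)! = 40320 ways.

40320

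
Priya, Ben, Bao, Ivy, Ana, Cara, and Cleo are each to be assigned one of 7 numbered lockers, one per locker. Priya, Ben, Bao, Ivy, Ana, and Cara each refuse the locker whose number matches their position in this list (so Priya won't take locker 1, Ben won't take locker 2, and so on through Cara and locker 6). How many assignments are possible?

2119

Let Aᵢ (for 1 ≤ i ≤ 6) be the placements that put person i in their forbidden locker. Any j of these fix j positions, leaving (7−j)! ways to fill the rest, and there are C(6,j) ways to pick which j.
By inclusion–exclusion, the number of valid placements is Σ_{j=0}^{6} (−1)^j C(6,j)·(7−j)!.
Computing: 5040 − 4320 + 1800 − 480 + 90 − 12 + 1 = 2119.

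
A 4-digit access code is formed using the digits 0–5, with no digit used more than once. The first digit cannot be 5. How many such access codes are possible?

The first digit has 6−1 = 5 choices (anything except 5).
The remaining 3 digits are filled from the other 5 symbols without repetition: 5 × 4 × 3 = 60.
Total: 5 × 60 = 300.

300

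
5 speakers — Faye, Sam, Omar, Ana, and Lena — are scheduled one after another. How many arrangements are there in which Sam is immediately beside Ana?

Place the 3 others and the Sam-Ana pair as 4 objects in a line; the pair has 2 internal arrangements.
So the count is 2·(4)! = 48.

48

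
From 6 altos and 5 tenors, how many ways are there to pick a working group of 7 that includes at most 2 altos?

Split by how many altos are chosen (0 through 2).
Sum: C(6,0)·C(5,7) + C(6,1)·C(5,6) + C(6,2)·C(5,5) = 0 + 0 + 15 = 15.

15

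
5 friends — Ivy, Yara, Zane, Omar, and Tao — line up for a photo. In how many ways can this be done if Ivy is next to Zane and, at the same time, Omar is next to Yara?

Treat {Ivy,Zane} as one block (2 orders) and {Omar,Yara} as another (2 orders).
That leaves 3 units to arrange: 2 × 2 × 3! = 4 × 6 = 24.

24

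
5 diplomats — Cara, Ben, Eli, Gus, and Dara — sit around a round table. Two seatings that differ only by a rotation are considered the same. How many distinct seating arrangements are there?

Fix one person's seat to break rotational symmetry; the remaining 4 people can be arranged in (4)! = 24 ways.

24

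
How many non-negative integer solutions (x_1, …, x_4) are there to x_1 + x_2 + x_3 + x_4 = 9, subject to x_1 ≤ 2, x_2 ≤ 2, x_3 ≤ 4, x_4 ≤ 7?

41

By stars and bars, unrestricted non-negative solutions to x_1+…+x_4 = 9 number C(9+3,3) = 220.
Subtract solutions that violate a single cap (substitute x_i' = x_i − (cap_i+1)): x_1 ≥ 3 gives C(9,3) = 84; x_2 ≥ 3 gives C(9,3) = 84; x_3 ≥ 5 gives C(7,3) = 35; x_4 ≥ 8 gives C(4,3) = 4. Together 207.
Add back pairs where two caps are both exceeded: 20 + 4 + 0 + 4 + 0 + 0 = 28.
By inclusion–exclusion the count is 220 − 207 + 28 = 41.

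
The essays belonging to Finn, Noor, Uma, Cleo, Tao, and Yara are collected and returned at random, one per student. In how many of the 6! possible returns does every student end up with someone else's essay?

265

Let Aᵢ be the assignments in which student i gets their own essay. We want the size of the complement of A₁∪…∪A_6.
By inclusion–exclusion this is Σ_{j=0}^{6} (−1)^j C(6,j)·(6−j)!.
Computing: 720 − 720 + 360 − 120 + 30 − 6 + 1 = 265.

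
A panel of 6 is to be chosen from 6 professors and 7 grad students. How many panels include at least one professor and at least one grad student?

With no constraint there are C(13,6) = 1716 possible selections.
Selections missing a whole group: no professors → C(7,6) = 7; no grad students → C(6,6) = 1.
Both groups omitted at once is impossible, so 1716 − 8 = 1708.

1708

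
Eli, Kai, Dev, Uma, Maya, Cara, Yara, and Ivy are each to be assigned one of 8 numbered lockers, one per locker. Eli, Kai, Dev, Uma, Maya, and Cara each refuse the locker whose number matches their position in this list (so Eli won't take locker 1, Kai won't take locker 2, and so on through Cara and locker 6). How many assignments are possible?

Let Aᵢ (for 1 ≤ i ≤ 6) be the placements that put person i in their forbidden locker. Any j of these fix j positions, leaving (8−j)! ways to fill the rest, and there are C(6,j) ways to pick which j.
By inclusion–exclusion, the number of valid placements is Σ_{j=0}^{6} (−1)^j C(6,j)·(8−j)!.
Computing: 40320 − 30240 + 10800 − 2400 + 360 − 36 + 2 = 18806.

18806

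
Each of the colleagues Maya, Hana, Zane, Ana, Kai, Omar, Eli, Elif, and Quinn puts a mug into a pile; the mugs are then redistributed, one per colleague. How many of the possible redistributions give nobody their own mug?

133496

Let Aᵢ be the assignments in which colleague i gets their own mug. We want the size of the complement of A₁∪…∪A_9.
By inclusion–exclusion this is Σ_{j=0}^{9} (−1)^j C(9,j)·(9−j)!.
Computing: 362880 − 362880 + 181440 − 60480 + 15120 − 3024 + 504 − 72 + 9 − 1 = 133496.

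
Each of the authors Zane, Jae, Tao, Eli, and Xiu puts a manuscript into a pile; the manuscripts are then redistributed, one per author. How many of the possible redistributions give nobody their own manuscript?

44

Let Aᵢ be the assignments in which author i gets their own manuscript. We want the size of the complement of A₁∪…∪A_5.
By inclusion–exclusion this is Σ_{j=0}^{5} (−1)^j C(5,j)·(5−j)!.
Computing: 120 − 120 + 60 − 20 + 5 − 1 = 44.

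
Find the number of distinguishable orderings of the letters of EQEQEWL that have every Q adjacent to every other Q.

120

Treat the 2 copies of Q as a single block. The multiset to arrange is then {QQ, E, E, E, L, W}, 6 items in all.
That gives (6)!/(3!) = 120 arrangements.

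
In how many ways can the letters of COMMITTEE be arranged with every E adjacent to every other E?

Treat the 2 copies of E as a single block. The multiset to arrange is then {EE, C, I, M, M, O, T, T}, 8 items in all.
That gives (8)!/(2!·2!) = 10080 arrangements.

10080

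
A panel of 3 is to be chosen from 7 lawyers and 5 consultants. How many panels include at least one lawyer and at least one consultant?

Total 3-person selections from all 12: C(12,3) = 220.
Selections missing a whole group: no lawyers → C(5,3) = 10; no consultants → C(7,3) = 35.
Both groups omitted at once is impossible, so 220 − 45 = 175.

175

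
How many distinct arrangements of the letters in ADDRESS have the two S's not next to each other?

900

There are 7!/(2!·2!) = 1260 arrangements of ADDRESS in total.
If the two S's are adjacent, glue them into one block, leaving 6 items to arrange: (6)!/(2!) = 360 ways.
Hence 1260 − 360 = 900.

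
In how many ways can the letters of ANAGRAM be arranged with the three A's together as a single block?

Treat the 3 copies of A as a single block. The multiset to arrange is then {AAA, G, M, N, R}, 5 items in all.
All 5 items are distinct, so there are (5)! = 120 arrangements.

120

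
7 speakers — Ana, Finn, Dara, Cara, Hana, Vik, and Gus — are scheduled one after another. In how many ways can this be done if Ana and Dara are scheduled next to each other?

1440

Treat {Ana, Dara} as a single unit. There are 6 units to order, and the pair itself can be ordered 2 ways.
That gives 2 × 6! = 2 × 720 = 1440.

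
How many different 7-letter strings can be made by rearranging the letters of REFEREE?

105

REFEREE has 7 letters with E appearing 4 times and R appearing twice.
Dividing 7! = 5040 by 4!·2! = 48 for the repeated letters gives 105.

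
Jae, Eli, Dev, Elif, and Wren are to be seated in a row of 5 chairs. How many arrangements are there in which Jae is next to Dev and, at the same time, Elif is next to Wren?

Treat {Jae,Dev} as one block (2 orders) and {Elif,Wren} as another (2 orders).
That leaves 3 units to arrange: 2 × 2 × 3! = 4 × 6 = 24.

24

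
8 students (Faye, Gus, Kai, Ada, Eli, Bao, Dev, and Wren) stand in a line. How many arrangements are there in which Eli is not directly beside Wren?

30240

There are 8! = 40320 arrangements in all. If Eli and Wren are adjacent, merging them into one block gives 2·(7)! = 10080 arrangements.
So 40320 − 10080 = 30240 arrangements keep them apart.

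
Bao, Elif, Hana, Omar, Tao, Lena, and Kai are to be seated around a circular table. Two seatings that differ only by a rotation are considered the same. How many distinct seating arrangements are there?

Seat Bao anywhere (absorbing the rotational symmetry), then permute the other 6: (6)! = 720.

720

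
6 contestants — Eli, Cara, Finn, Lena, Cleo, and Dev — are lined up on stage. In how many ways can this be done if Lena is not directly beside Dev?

Of the 6! = 720 arrangements, those with Lena and Dev adjacent number 2 × 5! = 240 (treat the pair as a block with 2 internal orders).
So 720 − 240 = 480 arrangements keep them apart.

480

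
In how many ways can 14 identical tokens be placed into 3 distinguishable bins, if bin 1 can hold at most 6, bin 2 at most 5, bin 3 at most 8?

21

By stars and bars, unrestricted non-negative solutions to x_1+…+x_3 = 14 number C(14+2,2) = 120.
Subtract solutions that violate a single cap (substitute x_i' = x_i − (cap_i+1)): x_1 ≥ 7 gives C(9,2) = 36; x_2 ≥ 6 gives C(10,2) = 45; x_3 ≥ 9 gives C(7,2) = 21. Together 102.
Add back pairs where two caps are both exceeded: 3 + 0 + 0 = 3.
By inclusion–exclusion the count is 120 − 102 + 3 = 21.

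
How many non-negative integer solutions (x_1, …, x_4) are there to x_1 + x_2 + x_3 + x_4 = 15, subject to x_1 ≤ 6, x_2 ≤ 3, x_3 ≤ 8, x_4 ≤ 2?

30

Ignoring the caps, the number of non-negative solutions to x_1+…+x_4 = 15 is C(18,3) = 816.
Subtract solutions that violate a single cap (substitute x_i' = x_i − (cap_i+1)): x_1 ≥ 7 gives C(11,3) = 165; x_2 ≥ 4 gives C(14,3) = 364; x_3 ≥ 9 gives C(9,3) = 84; x_4 ≥ 3 gives C(15,3) = 455. Together 1068.
Add back pairs where two caps are both exceeded: 35 + 0 + 56 + 10 + 165 + 20 = 286.
Subtract triples: 0 + 4 + 0 + 0 = 4.
By inclusion–exclusion the count is 816 − 1068 + 286 − 4 = 30.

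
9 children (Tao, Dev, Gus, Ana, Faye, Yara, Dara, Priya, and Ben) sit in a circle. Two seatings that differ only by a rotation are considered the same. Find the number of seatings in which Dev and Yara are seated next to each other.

10080

Treat {Dev, Yara} as one unit (2 internal orders) and seat the resulting 8 units around the table: (7)! circular arrangements.
So 2 × (7)! = 2 × 5040 = 10080.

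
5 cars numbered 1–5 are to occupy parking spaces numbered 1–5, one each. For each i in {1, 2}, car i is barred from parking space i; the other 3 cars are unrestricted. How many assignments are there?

78

Let Aᵢ (for i ∈ {1, 2}) be the placements that put car i in its forbidden parking space. Any j of these fix j positions, leaving (5−j)! ways to fill the rest, and there are C(2,j) ways to pick which j.
By inclusion–exclusion, the number of valid placements is Σ_{j=0}^{2} (−1)^j C(2,j)·(5−j)!.
Computing: 120 − 48 + 6 = 78.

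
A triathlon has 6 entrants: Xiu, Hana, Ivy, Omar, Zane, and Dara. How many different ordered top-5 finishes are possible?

This is an ordered selection of 5 from 6: P(6,5).
That gives 6 × 5 × 4 × 3 × 2 = 720.

720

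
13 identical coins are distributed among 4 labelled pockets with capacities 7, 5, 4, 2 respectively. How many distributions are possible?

Without the upper bounds there are C(16,3) = 560 ways to split 13 among 4 pockets.
Subtract solutions that violate a single cap (substitute x_i' = x_i − (cap_i+1)): x_1 ≥ 8 gives C(8,3) = 56; x_2 ≥ 6 gives C(10,3) = 120; x_3 ≥ 5 gives C(11,3) = 165; x_4 ≥ 3 gives C(13,3) = 286. Together 627.
Add back pairs where two caps are both exceeded: 0 + 1 + 10 + 10 + 35 + 56 = 112.
By inclusion–exclusion the count is 560 − 627 + 112 = 45.

45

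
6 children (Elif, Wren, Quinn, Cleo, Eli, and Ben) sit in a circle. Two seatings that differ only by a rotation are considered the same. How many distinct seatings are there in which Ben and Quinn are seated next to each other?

Glue Ben and Quinn into a block (2 internal orders). Seating 5 units around a circle gives (4)! arrangements.
So 2 × (4)! = 2 × 24 = 48.

48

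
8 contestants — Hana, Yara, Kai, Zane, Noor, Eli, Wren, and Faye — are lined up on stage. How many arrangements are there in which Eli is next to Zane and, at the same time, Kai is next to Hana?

2880

Treat {Eli,Zane} as one block (2 orders) and {Kai,Hana} as another (2 orders).
That leaves 6 units to arrange: 2 × 2 × 6! = 4 × 720 = 2880.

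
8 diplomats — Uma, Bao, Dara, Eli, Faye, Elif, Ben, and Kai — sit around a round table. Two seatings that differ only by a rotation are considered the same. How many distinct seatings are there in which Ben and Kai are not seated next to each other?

3600

All circular seatings of 8 people number (7)! = 5040.
Those with Ben next to Kai: fuse the pair into one unit and seat 7 units around a circle — 2·(6)! = 1440.
Subtracting, 5040 − 1440 = 3600.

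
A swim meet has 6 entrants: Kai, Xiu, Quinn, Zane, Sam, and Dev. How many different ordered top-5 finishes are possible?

There are 6 choices for 1st place, 5 for 2nd, and so on down to 2 for position 5.
That gives 6 × 5 × 4 × 3 × 2 = 720.

720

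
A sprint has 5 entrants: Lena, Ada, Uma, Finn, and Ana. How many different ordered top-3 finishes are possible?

60

This is an ordered selection of 3 from 5: P(5,3).
That gives 5 × 4 × 3 = 60.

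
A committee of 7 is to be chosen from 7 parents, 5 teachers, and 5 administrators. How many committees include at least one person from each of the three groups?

Total 7-person selections from all 17: C(17,7) = 19448.
Selections missing a whole group: no parents → C(10,7) = 120; no teachers → C(12,7) = 792; no administrators → C(12,7) = 792.
Add back selections omitting two groups (i.e. drawn from a single group): C(7,7) + C(5,7) + C(5,7) = 1.
By inclusion–exclusion: 19448 − 1704 + 1 = 17745.

17745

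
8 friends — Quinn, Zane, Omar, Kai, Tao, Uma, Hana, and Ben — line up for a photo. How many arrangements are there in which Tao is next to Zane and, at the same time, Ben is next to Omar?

Treat {Tao,Zane} as one block (2 orders) and {Ben,Omar} as another (2 orders).
That leaves 6 units to arrange: 2 × 2 × 6! = 4 × 720 = 2880.

2880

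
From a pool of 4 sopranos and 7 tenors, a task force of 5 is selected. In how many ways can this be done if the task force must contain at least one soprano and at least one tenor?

441

Total 5-person selections from all 11: C(11,5) = 462.
Selections missing a whole group: no sopranos → C(7,5) = 21; no tenors → C(4,5) = 0.
Both groups omitted at once is impossible, so 462 − 21 = 441.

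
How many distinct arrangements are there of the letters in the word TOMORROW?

Letter multiplicities in TOMORROW: M×1, O×3, R×2, T×1, W×1.
Dividing 8! = 40320 by 3!·2! = 12 for the repeated letters gives 3360.

3360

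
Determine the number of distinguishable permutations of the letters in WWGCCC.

WWGCCC has 6 letters with C appearing 3 times and W appearing twice.
The number of distinct arrangements is 6!/(3!·2!) = 720/12 = 60.

60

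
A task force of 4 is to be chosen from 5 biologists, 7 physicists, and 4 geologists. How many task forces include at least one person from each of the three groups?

Unrestricted: C(16,4) = 1820 ways to pick any 4 of the 16.
Selections missing a whole group: no biologists → C(11,4) = 330; no physicists → C(9,4) = 126; no geologists → C(12,4) = 495.
Add back selections omitting two groups (i.e. drawn from a single group): C(5,4) + C(7,4) + C(4,4) = 41.
By inclusion–exclusion: 1820 − 951 + 41 = 910.

910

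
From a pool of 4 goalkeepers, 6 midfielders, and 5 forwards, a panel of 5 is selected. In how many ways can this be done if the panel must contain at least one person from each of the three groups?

Unrestricted: C(15,5) = 3003 ways to pick any 5 of the 15.
Selections missing a whole group: no goalkeepers → C(11,5) = 462; no midfielders → C(9,5) = 126; no forwards → C(10,5) = 252.
Add back selections omitting two groups (i.e. drawn from a single group): C(4,5) + C(6,5) + C(5,5) = 7.
By inclusion–exclusion: 3003 − 840 + 7 = 2170.

2170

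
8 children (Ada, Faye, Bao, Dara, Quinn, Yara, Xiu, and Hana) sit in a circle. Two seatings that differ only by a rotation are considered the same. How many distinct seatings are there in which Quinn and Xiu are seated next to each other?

1440

Glue Quinn and Xiu into a block (2 internal orders). Seating 7 units around a circle gives (6)! arrangements.
So 2 × (6)! = 2 × 720 = 1440.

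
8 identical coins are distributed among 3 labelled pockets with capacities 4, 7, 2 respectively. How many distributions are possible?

Ignoring the caps, the number of non-negative solutions to x_1+…+x_3 = 8 is C(10,2) = 45.
Subtract solutions that violate a single cap (substitute x_i' = x_i − (cap_i+1)): x_1 ≥ 5 gives C(5,2) = 10; x_2 ≥ 8 gives C(2,2) = 1; x_3 ≥ 3 gives C(7,2) = 21. Together 32.
Add back pairs where two caps are both exceeded: 0 + 1 + 0 = 1.
By inclusion–exclusion the count is 45 − 32 + 1 = 14.

14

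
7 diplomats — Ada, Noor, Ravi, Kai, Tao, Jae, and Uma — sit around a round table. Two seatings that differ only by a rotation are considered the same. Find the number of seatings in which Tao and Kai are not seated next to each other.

480

Without the restriction there are (6)! = 720 seatings.
Seatings with Tao beside Kai: treat them as a block with 2 internal orders, giving 2 × (5)! = 240.
Subtracting, 720 − 240 = 480.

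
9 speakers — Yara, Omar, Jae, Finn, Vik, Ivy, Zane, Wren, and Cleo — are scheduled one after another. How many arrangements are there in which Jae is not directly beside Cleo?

282240

There are 9! = 362880 arrangements in all. If Jae and Cleo are adjacent, merging them into one block gives 2·(8)! = 80640 arrangements.
Complementary counting: 362880 − 80640 = 282240.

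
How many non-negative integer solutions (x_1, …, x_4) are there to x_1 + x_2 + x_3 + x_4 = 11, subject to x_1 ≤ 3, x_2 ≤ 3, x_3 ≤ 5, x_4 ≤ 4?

33

By stars and bars, unrestricted non-negative solutions to x_1+…+x_4 = 11 number C(11+3,3) = 364.
Subtract solutions that violate a single cap (substitute x_i' = x_i − (cap_i+1)): x_1 ≥ 4 gives C(10,3) = 120; x_2 ≥ 4 gives C(10,3) = 120; x_3 ≥ 6 gives C(8,3) = 56; x_4 ≥ 5 gives C(9,3) = 84. Together 380.
Add back pairs where two caps are both exceeded: 20 + 4 + 10 + 4 + 10 + 1 = 49.
By inclusion–exclusion the count is 364 − 380 + 49 = 33.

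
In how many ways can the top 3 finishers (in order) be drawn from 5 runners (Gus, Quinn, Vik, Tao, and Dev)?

60

There are 5 choices for 1st place, 4 for 2nd, and 3 for 3rd.
That gives 5 × 4 × 3 = 60.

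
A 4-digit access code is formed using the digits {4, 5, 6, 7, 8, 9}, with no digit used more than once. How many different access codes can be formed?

Choose and order 4 of the 6 symbols: the first digit has 6 options, the next 5, then 4, 3.
That product is 6 × 5 × 4 × 3 = 360.

360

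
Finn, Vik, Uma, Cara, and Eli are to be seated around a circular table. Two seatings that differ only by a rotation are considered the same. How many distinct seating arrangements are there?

24

Fix one person's seat to break rotational symmetry; the remaining 4 people can be arranged in (4)! = 24 ways.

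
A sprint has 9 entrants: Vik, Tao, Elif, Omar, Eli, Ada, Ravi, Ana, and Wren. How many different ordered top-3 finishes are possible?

504

This is an ordered selection of 3 from 9: P(9,3).
That gives 9 × 8 × 7 = 504.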